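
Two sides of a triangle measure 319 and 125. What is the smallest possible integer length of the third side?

The third side must exceed |319 − 125| = 194.
The smallest integer above 194 is 195.

195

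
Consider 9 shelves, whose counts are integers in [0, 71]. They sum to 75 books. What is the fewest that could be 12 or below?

If only k of them are at most 12, the other 9 − k are at least 13, so the total is at least (9 − k)·13 + k·0.
This is ≤ 75, so (9 − k)·13 + 0k ≤ 75, which gives k ≥ 4.
Exactly 4 works: 4 values at 0 and 5 at 13 total 65; raise one of the low values by 10 (still ≤ 12) to hit 75.

4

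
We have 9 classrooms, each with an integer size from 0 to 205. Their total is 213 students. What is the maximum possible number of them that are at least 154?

With k values at 154 or above and the rest at least 0, the sum is at least 0 + 154k.
Since the sum is 213, we need 154k ≤ 213, i.e. k ≤ 1.
k = 1 is achieved by 1 value at 154 and 8 at 0, total 154; add 59 to one value (staying below 154) to reach 213.

1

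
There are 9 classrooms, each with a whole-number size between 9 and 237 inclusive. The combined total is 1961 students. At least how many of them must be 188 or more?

6

If only k of them are at least 188, the other 9 − k are at most 187, so the total is at most k·237 + (9 − k)·187.
This must reach 1961, so k·237 + (9 − k)·187 ≥ 1961, giving k ≥ 6.
Exactly 6 works: 6 values at 237 and 3 at 187 total 1983; lower one of the high values by 22 (still ≥ 188) to hit 1961.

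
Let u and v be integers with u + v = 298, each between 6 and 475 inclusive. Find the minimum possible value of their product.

1752

For a fixed sum, uv is smallest when u and v are as far apart as possible.
The extreme feasible split is u = 6, v = 292, giving uv = 1752.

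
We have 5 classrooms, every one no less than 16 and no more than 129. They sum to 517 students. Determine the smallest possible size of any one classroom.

To make one classroom as small as possible, make the other 4 as large as possible.
The other 4 can take up 4 × 129 = 516 ≥ 517 − 16, so one classroom can sit at its floor of 16.
Achievable: one at 16 and the other 4 totalling 501, which fits since 4 × 16 ≤ 501 ≤ 4 × 129.

16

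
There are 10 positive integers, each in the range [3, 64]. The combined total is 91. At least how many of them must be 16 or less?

6

Let j be the number exceeding 16. Then the total is ≥ 17·j + 3·(10 − j) = 30 + 14j.
So 14j ≤ 61 and j ≤ 4; hence at least 10 − 4 = 6 are ≤ 16.
Exactly 6 works: 6 values at 3 and 4 at 17 total 86; raise one of the low values by 5 (still ≤ 16) to hit 91.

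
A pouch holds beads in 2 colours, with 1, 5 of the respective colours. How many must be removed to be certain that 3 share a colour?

In the worst case you take as many as possible of each colour without reaching 3: 1 + 2 = 3.
The next one must give 3 of some colour, so 3 + 1 = 4.

4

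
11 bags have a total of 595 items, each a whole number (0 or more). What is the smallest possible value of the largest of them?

55

Some value must be at least ⌈595/11⌉ = 55, since 11 × 54 = 594 < 595.
Equality holds with 1 value of 55 and 10 values of 54.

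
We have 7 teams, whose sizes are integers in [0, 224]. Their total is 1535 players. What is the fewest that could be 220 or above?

Suppose at most 7 − j of them reach 220; then j values are ≤ 219 and the rest ≤ 224.
The total is then ≤ 219·j + 224·(7 − j) = 1568 − 5j. For this to be ≥ 1535 we need j ≤ 6, so at least 7 − 6 = 1 must reach 220.
Exactly 1 works: 1 value at 224 and 6 at 219 total 1538; lower one of the high values by 3 (still ≥ 220) to hit 1535.

1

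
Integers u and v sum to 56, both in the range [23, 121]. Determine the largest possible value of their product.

For a fixed sum, the product uv is largest when u and v are as close as possible.
Taking u = 28 and v = 28 (both in [23, 121]) gives uv = 784.

784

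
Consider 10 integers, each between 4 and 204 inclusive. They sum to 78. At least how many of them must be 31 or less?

9

Let j be the number exceeding 31. Then the total is ≥ 32·j + 4·(10 − j) = 40 + 28j.
So 28j ≤ 38 and j ≤ 1; hence at least 10 − 1 = 9 are ≤ 31.
Exactly 9 works: 9 values at 4 and 1 at 32 total 68; raise one of the low values by 10 (still ≤ 31) to hit 78.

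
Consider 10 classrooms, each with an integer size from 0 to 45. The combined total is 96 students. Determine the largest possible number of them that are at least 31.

3

Suppose k of them are at least 31. Those contribute at least 31 each and the other 10 − k at least 0 each.
So the total is at least 31k + 0(10 − k) = 0 + 31k. This must be ≤ 96, giving k ≤ 3.
k = 3 is achieved by 3 values at 31 and 7 at 0, total 93; add 3 to one value (staying below 31) to reach 96.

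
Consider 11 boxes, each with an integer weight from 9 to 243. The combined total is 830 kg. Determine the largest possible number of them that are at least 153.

With k values at 153 or above and the rest at least 9, the sum is at least 99 + 144k.
Since the sum is 830, we need 144k ≤ 731, i.e. k ≤ 5.
k = 5 is achieved by 5 values at 153 and 6 at 9, total 819; add 11 to one value (staying below 153) to reach 830.

5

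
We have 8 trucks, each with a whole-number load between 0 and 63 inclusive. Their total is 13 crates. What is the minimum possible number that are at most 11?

7

If only k of them are at most 11, the other 8 − k are at least 12, so the total is at least (8 − k)·12 + k·0.
This is ≤ 13, so (8 − k)·12 + 0k ≤ 13, which gives k ≥ 7.
Exactly 7 works: 7 values at 0 and 1 at 12 total 12; raise one of the low values by 1 (still ≤ 11) to hit 13.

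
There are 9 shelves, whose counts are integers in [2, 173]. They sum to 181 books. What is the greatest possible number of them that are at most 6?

Each value at 6 or below falls at least 173 − 6 = 167 short of the ceiling 173.
The ceiling total is 9 × 173 = 1557, and we need 181, so at most ⌊(1557 − 181)/167⌋ = 8 can be that low.
k = 8 is achieved by 8 values at 6 and 1 at 173, total 221; lower one of the 173's by 40 (still > 6) to reach 181.

8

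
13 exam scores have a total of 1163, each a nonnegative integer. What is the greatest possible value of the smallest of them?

If every one of the 13 were at least 90, the total would be at least 13 × 90 = 1170 > 1163.
Achievable: 7 of them at 89 and 6 at 90 total 1163.

89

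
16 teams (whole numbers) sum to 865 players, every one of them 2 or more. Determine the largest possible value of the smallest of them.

54

The 16 values sum to 865, so their minimum is at most ⌊865/16⌋ = 54.
Taking 15 copies of 54 and 1 copy of 55 gives exactly 865, so 54 is attained.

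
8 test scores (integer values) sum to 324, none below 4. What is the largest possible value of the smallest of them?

If every one of the 8 were at least 41, the total would be at least 8 × 41 = 328 > 324.
Taking 4 copies of 40 and 4 copies of 41 gives exactly 324, so 40 is attained.

40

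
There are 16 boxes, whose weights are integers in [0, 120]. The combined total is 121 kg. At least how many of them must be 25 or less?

12

If only k of them are at most 25, the other 16 − k are at least 26, so the total is at least (16 − k)·26 + k·0.
This is ≤ 121, so (16 − k)·26 + 0k ≤ 121, which gives k ≥ 12.
Exactly 12 works: 12 values at 0 and 4 at 26 total 104; raise one of the low values by 17 (still ≤ 25) to hit 121.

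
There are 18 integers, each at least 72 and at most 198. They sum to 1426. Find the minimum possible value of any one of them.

Minimizing one value means maximizing the remaining 17.
The other 17 can take up 17 × 198 = 3366 ≥ 1426 − 72, so one integer can sit at its floor of 72.
Achievable: one at 72 and the other 17 totalling 1354, which fits since 17 × 72 ≤ 1354 ≤ 17 × 198.

72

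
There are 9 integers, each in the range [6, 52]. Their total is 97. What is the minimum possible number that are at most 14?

5

Each value above 14 is at least 15, contributing at least 15 − 6 = 9 above the floor 6.
The sum exceeds the floor total 54 by 43, so at most ⌊43/9⌋ = 4 exceed 14, and at least 5 are ≤ 14.
Exactly 5 works: 5 values at 6 and 4 at 15 total 90; raise one of the low values by 7 (still ≤ 14) to hit 97.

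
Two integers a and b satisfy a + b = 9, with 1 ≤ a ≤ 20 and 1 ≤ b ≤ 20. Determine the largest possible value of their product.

20

With a + b fixed, ab peaks when the two are closest together.
Taking a = 4 and b = 5 (both in [1, 20]) gives ab = 20.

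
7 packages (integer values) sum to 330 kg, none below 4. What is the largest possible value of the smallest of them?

The 7 values sum to 330, so their minimum is at most ⌊330/7⌋ = 47.
Achievable: 6 of them at 47 and 1 at 48 total 330.

47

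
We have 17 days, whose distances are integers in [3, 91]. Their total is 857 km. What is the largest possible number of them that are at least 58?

With k values at 58 or above and the rest at least 3, the sum is at least 51 + 55k.
Since the sum is 857, we need 55k ≤ 806, i.e. k ≤ 14.
k = 14 is achieved by 14 values at 58 and 3 at 3, total 821; add 36 to one value (staying below 58) to reach 857.

14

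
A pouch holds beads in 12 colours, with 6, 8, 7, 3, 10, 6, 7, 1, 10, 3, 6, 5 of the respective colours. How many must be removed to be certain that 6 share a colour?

In the worst case you take as many as possible of each colour without reaching 6: 5 + 5 + 5 + 3 + 5 + 5 + 5 + 1 + 5 + 3 + 5 + 5 = 52.
The next one must give 6 of some colour, so 52 + 1 = 53.

53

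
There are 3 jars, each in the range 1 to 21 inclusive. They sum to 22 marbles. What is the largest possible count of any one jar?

20

To make one jar as large as possible, make the other 2 as small as possible.
The other 2 contribute at least 2 × 1 = 2, leaving at most 22 − 2 = 20.
Since 20 ≤ 21, this is achievable: one at 20 and 2 at 1.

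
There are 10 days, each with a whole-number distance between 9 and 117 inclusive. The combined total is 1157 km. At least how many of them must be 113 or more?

8

Each value short of 113 is at most 112, costing at least 117 − 112 = 5 against the maximum total of 1170.
We can afford to lose at most 1170 − 1157 = 13, so at most ⌊13/5⌋ = 2 fall short, and at least 8 are ≥ 113.
Exactly 8 works: 8 values at 117 and 2 at 112 total 1160; lower one of the high values by 3 (still ≥ 113) to hit 1157.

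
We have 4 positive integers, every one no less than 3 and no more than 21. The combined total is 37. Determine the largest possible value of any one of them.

To make one integer as large as possible, make the other 3 as small as possible.
The other 3 contribute at least 3 × 3 = 9, leaving at most 37 − 9 = 28.
But each integer is capped at 21, so the maximum is 21.
Achievable: one at 21 and the other 3 totalling 16, which fits since 3 × 3 ≤ 16 ≤ 3 × 21.

21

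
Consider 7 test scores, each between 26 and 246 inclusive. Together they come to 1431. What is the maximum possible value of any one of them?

246

To make one score as large as possible, make the other 6 as small as possible.
The other 6 contribute at least 6 × 26 = 156, leaving at most 1431 − 156 = 1275.
But each score is capped at 246, so the maximum is 246.
Achievable: one at 246 and the other 6 totalling 1185, which fits since 6 × 26 ≤ 1185 ≤ 6 × 246.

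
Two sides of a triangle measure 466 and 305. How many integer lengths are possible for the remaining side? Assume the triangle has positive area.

609

The triangle inequality gives |466 − 305| < c < 466 + 305, i.e. 161 < c < 771.
So c can be any integer from 162 to 770: 609 values.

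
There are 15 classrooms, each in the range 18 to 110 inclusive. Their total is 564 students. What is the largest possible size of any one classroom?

Maximizing one value means minimizing the remaining 14.
The other 14 contribute at least 14 × 18 = 252, leaving at most 564 − 252 = 312.
But each classroom is capped at 110, so the maximum is 110.
Achievable: one at 110 and the other 14 totalling 454, which fits since 14 × 18 ≤ 454 ≤ 14 × 110.

110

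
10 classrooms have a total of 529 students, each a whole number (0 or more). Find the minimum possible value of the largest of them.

53

The 10 values sum to 529, so their maximum is at least ⌈529/10⌉ = 53.
Achievable: 9 of them at 53 and 1 at 52 total 529.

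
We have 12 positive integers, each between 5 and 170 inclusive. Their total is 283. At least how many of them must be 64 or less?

Let j be the number exceeding 64. Then the total is ≥ 65·j + 5·(12 − j) = 60 + 60j.
So 60j ≤ 223 and j ≤ 3; hence at least 12 − 3 = 9 are ≤ 64.
Exactly 9 works: 9 values at 5 and 3 at 65 total 240; raise one of the low values by 43 (still ≤ 64) to hit 283.

9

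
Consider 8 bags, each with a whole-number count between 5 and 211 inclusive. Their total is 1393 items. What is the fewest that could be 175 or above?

If only k of them are at least 175, the other 8 − k are at most 174, so the total is at most k·211 + (8 − k)·174.
This must reach 1393, so k·211 + (8 − k)·174 ≥ 1393, giving k ≥ 1.
Exactly 1 works: 1 value at 211 and 7 at 174 total 1429; lower one of the high values by 36 (still ≥ 175) to hit 1393.

1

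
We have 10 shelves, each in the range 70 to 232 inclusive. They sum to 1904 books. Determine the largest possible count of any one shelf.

Maximizing one value means minimizing the remaining 9.
The other 9 contribute at least 9 × 70 = 630, leaving at most 1904 − 630 = 1274.
But each shelf is capped at 232, so the maximum is 232.
Achievable: one at 232 and the other 9 totalling 1672, which fits since 9 × 70 ≤ 1672 ≤ 9 × 232.

232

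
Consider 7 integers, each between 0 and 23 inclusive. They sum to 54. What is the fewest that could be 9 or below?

If only k of them are at most 9, the other 7 − k are at least 10, so the total is at least (7 − k)·10 + k·0.
This is ≤ 54, so (7 − k)·10 + 0k ≤ 54, which gives k ≥ 2.
Exactly 2 works: 2 values at 0 and 5 at 10 total 50; raise one of the low values by 4 (still ≤ 9) to hit 54.

2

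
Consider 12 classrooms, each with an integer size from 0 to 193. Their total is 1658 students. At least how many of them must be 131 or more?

Suppose at most 12 − j of them reach 131; then j values are ≤ 130 and the rest ≤ 193.
The total is then ≤ 130·j + 193·(12 − j) = 2316 − 63j. For this to be ≥ 1658 we need j ≤ 10, so at least 12 − 10 = 2 must reach 131.
Exactly 2 works: 2 values at 193 and 10 at 130 total 1686; lower one of the high values by 28 (still ≥ 131) to hit 1658.

2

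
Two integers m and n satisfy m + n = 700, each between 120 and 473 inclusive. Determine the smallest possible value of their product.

Since m + n is fixed, pushing one of them to its bound minimizes the product.
At the endpoint m = 227, n = 700 − 227 = 473, so mn = 227 × 473 = 107371.

107371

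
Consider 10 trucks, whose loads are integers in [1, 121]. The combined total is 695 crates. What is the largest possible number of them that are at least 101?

6

If k of the values are ≥ 101, the total is ≥ 101k + 1(10 − k).
Setting 101k + 1(10 − k) ≤ 695 gives 100k ≤ 685, so k ≤ 6.
k = 6 is achieved by 6 values at 101 and 4 at 1, total 610; add 85 to one value (staying below 101) to reach 695.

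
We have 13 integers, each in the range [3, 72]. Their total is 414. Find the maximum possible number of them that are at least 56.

7

With k values at 56 or above and the rest at least 3, the sum is at least 39 + 53k.
Since the sum is 414, we need 53k ≤ 375, i.e. k ≤ 7.
k = 7 is achieved by 7 values at 56 and 6 at 3, total 410; add 4 to one value (staying below 56) to reach 414.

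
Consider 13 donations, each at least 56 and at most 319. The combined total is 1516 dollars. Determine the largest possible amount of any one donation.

Maximizing one value means minimizing the remaining 12.
The other 12 contribute at least 12 × 56 = 672, leaving at most 1516 − 672 = 844.
But each donation is capped at 319, so the maximum is 319.
Achievable: one at 319 and the other 12 totalling 1197, which fits since 12 × 56 ≤ 1197 ≤ 12 × 319.

319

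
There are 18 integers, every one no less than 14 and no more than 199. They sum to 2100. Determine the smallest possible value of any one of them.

To make one integer as small as possible, make the other 17 as large as possible.
The other 17 can take up 17 × 199 = 3383 ≥ 2100 − 14, so one integer can sit at its floor of 14.
Achievable: one at 14 and the other 17 totalling 2086, which fits since 17 × 14 ≤ 2086 ≤ 17 × 199.

14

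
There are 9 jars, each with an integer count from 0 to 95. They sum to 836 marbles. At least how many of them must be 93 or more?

If only k of them are at least 93, the other 9 − k are at most 92, so the total is at most k·95 + (9 − k)·92.
This must reach 836, so k·95 + (9 − k)·92 ≥ 836, giving k ≥ 3.
Exactly 3 works: 3 values at 95 and 6 at 92 total 837; lower one of the high values by 1 (still ≥ 93) to hit 836.

3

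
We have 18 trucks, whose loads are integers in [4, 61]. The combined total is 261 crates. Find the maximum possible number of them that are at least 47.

4

With k values at 47 or above and the rest at least 4, the sum is at least 72 + 43k.
Since the sum is 261, we need 43k ≤ 189, i.e. k ≤ 4.
k = 4 is achieved by 4 values at 47 and 14 at 4, total 244; add 17 to one value (staying below 47) to reach 261.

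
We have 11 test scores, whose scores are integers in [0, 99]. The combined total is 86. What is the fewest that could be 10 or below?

4

Each value above 10 is at least 11, contributing at least 11 − 0 = 11 above the floor 0.
The sum exceeds the floor total 0 by 86, so at most ⌊86/11⌋ = 7 exceed 10, and at least 4 are ≤ 10.
Exactly 4 works: 4 values at 0 and 7 at 11 total 77; raise one of the low values by 9 (still ≤ 10) to hit 86.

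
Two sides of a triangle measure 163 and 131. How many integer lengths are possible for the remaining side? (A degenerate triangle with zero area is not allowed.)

The triangle inequality gives |163 − 131| < c < 163 + 131, i.e. 32 < c < 294.
So c can be any integer from 33 to 293: 261 values.

261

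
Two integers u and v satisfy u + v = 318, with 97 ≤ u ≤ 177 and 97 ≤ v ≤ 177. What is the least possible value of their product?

24957

uv = u(318 − u) is concave in u, so over [141, 177] it is minimized at an endpoint.
At the endpoint u = 141, v = 318 − 141 = 177, so uv = 141 × 177 = 24957.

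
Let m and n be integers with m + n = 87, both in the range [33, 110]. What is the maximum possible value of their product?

With m + n fixed, mn peaks when the two are closest together.
Taking m = 43 and n = 44 (both in [33, 110]) gives mn = 1892.

1892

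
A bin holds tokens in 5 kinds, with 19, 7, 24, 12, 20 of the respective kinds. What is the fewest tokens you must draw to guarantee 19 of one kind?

74

In the worst case you take as many as possible of each kind without reaching 19: 18 + 7 + 18 + 12 + 18 = 73.
The next one must give 19 of some kind, so 73 + 1 = 74.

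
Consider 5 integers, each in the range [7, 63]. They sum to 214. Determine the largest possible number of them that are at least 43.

4

With k values at 43 or above and the rest at least 7, the sum is at least 35 + 36k.
Since the sum is 214, we need 36k ≤ 179, i.e. k ≤ 4.
k = 4 is achieved by 4 values at 43 and 1 at 7, total 179; add 35 to one value (staying below 43) to reach 214.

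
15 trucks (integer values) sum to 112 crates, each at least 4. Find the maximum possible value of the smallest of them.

7

If every one of the 15 were at least 8, the total would be at least 15 × 8 = 120 > 112.
Taking 8 copies of 7 and 7 copies of 8 gives exactly 112, so 7 is attained.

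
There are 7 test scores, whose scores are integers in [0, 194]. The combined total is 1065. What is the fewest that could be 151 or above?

1

If only k of them are at least 151, the other 7 − k are at most 150, so the total is at most k·194 + (7 − k)·150.
This must reach 1065, so k·194 + (7 − k)·150 ≥ 1065, giving k ≥ 1.
Exactly 1 works: 1 value at 194 and 6 at 150 total 1094; lower one of the high values by 29 (still ≥ 151) to hit 1065.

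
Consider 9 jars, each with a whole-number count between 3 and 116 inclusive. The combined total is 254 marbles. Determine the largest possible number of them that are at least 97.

Suppose k of them are at least 97. Those contribute at least 97 each and the other 9 − k at least 3 each.
So the total is at least 97k + 3(9 − k) = 27 + 94k. This must be ≤ 254, giving k ≤ 2.
k = 2 is achieved by 2 values at 97 and 7 at 3, total 215; add 39 to one value (staying below 97) to reach 254.

2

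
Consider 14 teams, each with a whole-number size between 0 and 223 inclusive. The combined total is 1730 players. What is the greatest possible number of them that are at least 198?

If k of the values are ≥ 198, the total is ≥ 198k + 0(14 − k).
Setting 198k + 0(14 − k) ≤ 1730 gives 198k ≤ 1730, so k ≤ 8.
k = 8 is achieved by 8 values at 198 and 6 at 0, total 1584; add 146 to one value (staying below 198) to reach 1730.

8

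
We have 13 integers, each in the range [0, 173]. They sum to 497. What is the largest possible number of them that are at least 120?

4

Suppose k of them are at least 120. Those contribute at least 120 each and the other 13 − k at least 0 each.
So the total is at least 120k + 0(13 − k) = 0 + 120k. This must be ≤ 497, giving k ≤ 4.
k = 4 is achieved by 4 values at 120 and 9 at 0, total 480; add 17 to one value (staying below 120) to reach 497.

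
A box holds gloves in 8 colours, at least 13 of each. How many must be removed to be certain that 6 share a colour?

41

In the worst case you draw 5 of each of the 8 colours: 8 × 5 = 40.
One more forces 6 of some colour, so 40 + 1 = 41.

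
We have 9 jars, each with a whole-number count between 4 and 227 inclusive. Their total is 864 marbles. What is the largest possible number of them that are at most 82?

Suppose k of them are at most 82. Those contribute at most 82 each and the rest at most 227 each.
So the total is at most 82k + 227(9 − k) = 2043 − 145k. This must still be ≥ 864, so k ≤ 8.
k = 8 is achieved by 8 values at 82 and 1 at 227, total 883; lower one of the 227's by 19 (still > 82) to reach 864.

8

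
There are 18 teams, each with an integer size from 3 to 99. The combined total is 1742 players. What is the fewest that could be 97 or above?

5

Each value short of 97 is at most 96, costing at least 99 − 96 = 3 against the maximum total of 1782.
We can afford to lose at most 1782 − 1742 = 40, so at most ⌊40/3⌋ = 13 fall short, and at least 5 are ≥ 97.
Exactly 5 works: 5 values at 99 and 13 at 96 total 1743; lower one of the high values by 1 (still ≥ 97) to hit 1742.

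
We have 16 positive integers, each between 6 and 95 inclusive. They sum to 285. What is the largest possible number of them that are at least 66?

3

With k values at 66 or above and the rest at least 6, the sum is at least 96 + 60k.
Since the sum is 285, we need 60k ≤ 189, i.e. k ≤ 3.
k = 3 is achieved by 3 values at 66 and 13 at 6, total 276; add 9 to one value (staying below 66) to reach 285.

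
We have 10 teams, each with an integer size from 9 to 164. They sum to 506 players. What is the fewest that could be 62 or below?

3

Let j be the number exceeding 62. Then the total is ≥ 63·j + 9·(10 − j) = 90 + 54j.
So 54j ≤ 416 and j ≤ 7; hence at least 10 − 7 = 3 are ≤ 62.
Exactly 3 works: 3 values at 9 and 7 at 63 total 468; raise one of the low values by 38 (still ≤ 62) to hit 506.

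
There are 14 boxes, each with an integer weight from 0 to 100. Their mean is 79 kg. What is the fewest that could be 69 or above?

The total is 14 × 79 = 1106.
Each value short of 69 is at most 68, costing at least 100 − 68 = 32 against the maximum total of 1400.
We can afford to lose at most 1400 − 1106 = 294, so at most ⌊294/32⌋ = 9 fall short, and at least 5 are ≥ 69.
Exactly 5 works: 5 values at 100 and 9 at 68 total 1112; lower one of the high values by 6 (still ≥ 69) to hit 1106.

5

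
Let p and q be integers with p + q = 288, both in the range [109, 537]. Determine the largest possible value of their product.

With p + q fixed, pq peaks when the two are closest together.
Taking p = 144 and q = 144 (both in [109, 537]) gives pq = 20736.

20736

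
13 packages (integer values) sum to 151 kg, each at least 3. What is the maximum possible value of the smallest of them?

The average is 151/13 < 12, so some value is ≤ 11.
Taking 5 copies of 11 and 8 copies of 12 gives exactly 151, so 11 is attained.

11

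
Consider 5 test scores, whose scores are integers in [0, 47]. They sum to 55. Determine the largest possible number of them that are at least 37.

1

Suppose k of them are at least 37. Those contribute at least 37 each and the other 5 − k at least 0 each.
So the total is at least 37k + 0(5 − k) = 0 + 37k. This must be ≤ 55, giving k ≤ 1.
k = 1 is achieved by 1 value at 37 and 4 at 0, total 37; add 18 to one value (staying below 37) to reach 55.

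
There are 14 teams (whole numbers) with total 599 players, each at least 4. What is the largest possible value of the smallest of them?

If every one of the 14 were at least 43, the total would be at least 14 × 43 = 602 > 599.
Taking 3 copies of 42 and 11 copies of 43 gives exactly 599, so 42 is attained.

42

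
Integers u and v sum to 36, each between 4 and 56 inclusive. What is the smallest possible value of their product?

128

Since u + v is fixed, pushing one of them to its bound minimizes the product.
The extreme feasible split is u = 4, v = 32, giving uv = 128.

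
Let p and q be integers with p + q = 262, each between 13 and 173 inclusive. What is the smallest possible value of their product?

15397

Since p + q is fixed, pushing one of them to its bound minimizes the product.
At the endpoint p = 89, q = 262 − 89 = 173, so pq = 89 × 173 = 15397.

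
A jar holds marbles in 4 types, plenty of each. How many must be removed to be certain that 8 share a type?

You could draw 7 of every type without reaching 8 of any — 28 in all.
One more forces 8 of some type, so 28 + 1 = 29.

29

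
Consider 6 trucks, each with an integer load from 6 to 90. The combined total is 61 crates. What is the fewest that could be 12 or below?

3

Each value above 12 is at least 13, contributing at least 13 − 6 = 7 above the floor 6.
The sum exceeds the floor total 36 by 25, so at most ⌊25/7⌋ = 3 exceed 12, and at least 3 are ≤ 12.
Exactly 3 works: 3 values at 6 and 3 at 13 total 57; raise one of the low values by 4 (still ≤ 12) to hit 61.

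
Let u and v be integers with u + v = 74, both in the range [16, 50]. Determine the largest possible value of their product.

1369

For a fixed sum, the product uv is largest when u and v are as close as possible.
Taking u = 37 and v = 37 (both in [16, 50]) gives uv = 1369.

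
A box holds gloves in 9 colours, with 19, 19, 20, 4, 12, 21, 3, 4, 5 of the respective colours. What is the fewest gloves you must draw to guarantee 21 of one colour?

In the worst case you take as many as possible of each colour without reaching 21: 19 + 19 + 20 + 4 + 12 + 20 + 3 + 4 + 5 = 106.
The next one must give 21 of some colour, so 106 + 1 = 107.

107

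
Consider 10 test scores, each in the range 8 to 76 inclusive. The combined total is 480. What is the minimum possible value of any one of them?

Minimizing one value means maximizing the remaining 9.
The other 9 can take up 9 × 76 = 684 ≥ 480 − 8, so one score can sit at its floor of 8.
Achievable: one at 8 and the other 9 totalling 472, which fits since 9 × 8 ≤ 472 ≤ 9 × 76.

8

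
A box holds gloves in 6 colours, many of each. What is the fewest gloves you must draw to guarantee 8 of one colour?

43

In the worst case you draw 7 of each of the 6 colours: 6 × 7 = 42.
One more forces 8 of some colour, so 42 + 1 = 43.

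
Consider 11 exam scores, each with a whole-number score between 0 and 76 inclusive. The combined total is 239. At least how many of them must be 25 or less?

2

If only k of them are at most 25, the other 11 − k are at least 26, so the total is at least (11 − k)·26 + k·0.
This is ≤ 239, so (11 − k)·26 + 0k ≤ 239, which gives k ≥ 2.
Exactly 2 works: 2 values at 0 and 9 at 26 total 234; raise one of the low values by 5 (still ≤ 25) to hit 239.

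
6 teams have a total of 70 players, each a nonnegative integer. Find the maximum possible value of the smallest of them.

The average is 70/6 < 12, so some value is ≤ 11.
Achievable: 2 of them at 11 and 4 at 12 total 70.

11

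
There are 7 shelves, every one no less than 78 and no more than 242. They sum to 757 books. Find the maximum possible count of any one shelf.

To make one shelf as large as possible, make the other 6 as small as possible.
The other 6 contribute at least 6 × 78 = 468, leaving at most 757 − 468 = 289.
But each shelf is capped at 242, so the maximum is 242.
Achievable: one at 242 and the other 6 totalling 515, which fits since 6 × 78 ≤ 515 ≤ 6 × 242.

242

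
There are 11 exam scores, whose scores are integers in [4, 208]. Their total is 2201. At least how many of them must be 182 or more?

Suppose at most 11 − j of them reach 182; then j values are ≤ 181 and the rest ≤ 208.
The total is then ≤ 181·j + 208·(11 − j) = 2288 − 27j. For this to be ≥ 2201 we need j ≤ 3, so at least 11 − 3 = 8 must reach 182.
Exactly 8 works: 8 values at 208 and 3 at 181 total 2207; lower one of the high values by 6 (still ≥ 182) to hit 2201.

8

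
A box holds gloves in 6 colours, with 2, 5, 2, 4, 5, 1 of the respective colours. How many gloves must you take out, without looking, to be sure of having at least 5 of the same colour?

18

In the worst case you take as many as possible of each colour without reaching 5: 2 + 4 + 2 + 4 + 4 + 1 = 17.
The next one must give 5 of some colour, so 17 + 1 = 18.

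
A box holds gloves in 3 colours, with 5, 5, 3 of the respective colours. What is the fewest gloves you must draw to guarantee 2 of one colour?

4

In the worst case you take as many as possible of each colour without reaching 2: 1 + 1 + 1 = 3.
The next one must give 2 of some colour, so 3 + 1 = 4.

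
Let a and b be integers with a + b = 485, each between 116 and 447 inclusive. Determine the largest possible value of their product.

With a + b fixed, ab peaks when the two are closest together.
Taking a = 242 and b = 243 (both in [116, 447]) gives ab = 58806.

58806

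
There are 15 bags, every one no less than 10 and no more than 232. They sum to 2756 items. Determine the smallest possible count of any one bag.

10

Minimizing one value means maximizing the remaining 14.
The other 14 can take up 14 × 232 = 3248 ≥ 2756 − 10, so one bag can sit at its floor of 10.
Achievable: one at 10 and the other 14 totalling 2746, which fits since 14 × 10 ≤ 2746 ≤ 14 × 232.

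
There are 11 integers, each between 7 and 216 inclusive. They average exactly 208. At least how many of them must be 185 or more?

The total is 11 × 208 = 2288.
Each value short of 185 is at most 184, costing at least 216 − 184 = 32 against the maximum total of 2376.
We can afford to lose at most 2376 − 2288 = 88, so at most ⌊88/32⌋ = 2 fall short, and at least 9 are ≥ 185.
Exactly 9 works: 9 values at 216 and 2 at 184 total 2312; lower one of the high values by 24 (still ≥ 185) to hit 2288.

9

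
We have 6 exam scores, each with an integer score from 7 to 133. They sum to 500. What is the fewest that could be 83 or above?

Suppose at most 6 − j of them reach 83; then j values are ≤ 82 and the rest ≤ 133.
The total is then ≤ 82·j + 133·(6 − j) = 798 − 51j. For this to be ≥ 500 we need j ≤ 5, so at least 6 − 5 = 1 must reach 83.
Exactly 1 works: 1 value at 133 and 5 at 82 total 543; lower one of the high values by 43 (still ≥ 83) to hit 500.

1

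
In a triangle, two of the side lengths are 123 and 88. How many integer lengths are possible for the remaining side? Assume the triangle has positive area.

The triangle inequality gives |123 − 88| < c < 123 + 88, i.e. 35 < c < 211.
So c can be any integer from 36 to 210: 175 values.

175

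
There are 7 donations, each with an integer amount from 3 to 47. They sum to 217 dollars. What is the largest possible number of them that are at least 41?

5

With k values at 41 or above and the rest at least 3, the sum is at least 21 + 38k.
Since the sum is 217, we need 38k ≤ 196, i.e. k ≤ 5.
k = 5 is achieved by 5 values at 41 and 2 at 3, total 211; add 6 to one value (staying below 41) to reach 217.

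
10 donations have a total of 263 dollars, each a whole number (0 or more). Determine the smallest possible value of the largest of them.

The average is 263/10 > 26, so not all 10 can be 26 or less; the largest is ≥ 27.
Equality holds with 3 values of 27 and 7 values of 26.

27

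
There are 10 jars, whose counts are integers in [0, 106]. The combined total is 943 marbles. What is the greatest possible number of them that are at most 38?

Suppose k of them are at most 38. Those contribute at most 38 each and the rest at most 106 each.
So the total is at most 38k + 106(10 − k) = 1060 − 68k. This must still be ≥ 943, so k ≤ 1.
k = 1 is achieved by 1 value at 38 and 9 at 106, total 992; lower one of the 106's by 49 (still > 38) to reach 943.

1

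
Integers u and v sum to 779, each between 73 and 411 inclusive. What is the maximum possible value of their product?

For a fixed sum, the product uv is largest when u and v are as close as possible.
Taking u = 389 and v = 390 (both in [73, 411]) gives uv = 151710.

151710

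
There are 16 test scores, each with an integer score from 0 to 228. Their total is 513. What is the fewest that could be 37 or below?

3

If only k of them are at most 37, the other 16 − k are at least 38, so the total is at least (16 − k)·38 + k·0.
This is ≤ 513, so (16 − k)·38 + 0k ≤ 513, which gives k ≥ 3.
Exactly 3 works: 3 values at 0 and 13 at 38 total 494; raise one of the low values by 19 (still ≤ 37) to hit 513.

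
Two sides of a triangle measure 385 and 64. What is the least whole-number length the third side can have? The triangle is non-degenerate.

322

The third side must exceed |385 − 64| = 321.
The smallest integer above 321 is 322.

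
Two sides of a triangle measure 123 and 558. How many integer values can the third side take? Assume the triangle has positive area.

The triangle inequality gives |123 − 558| < c < 123 + 558, i.e. 435 < c < 681.
So c can be any integer from 436 to 680: 245 values.

245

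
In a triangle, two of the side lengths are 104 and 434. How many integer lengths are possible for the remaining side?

207

The triangle inequality gives |104 − 434| < c < 104 + 434, i.e. 330 < c < 538.
So c can be any integer from 331 to 537: 207 values.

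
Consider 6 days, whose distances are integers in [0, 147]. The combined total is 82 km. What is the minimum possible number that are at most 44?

5

If only k of them are at most 44, the other 6 − k are at least 45, so the total is at least (6 − k)·45 + k·0.
This is ≤ 82, so (6 − k)·45 + 0k ≤ 82, which gives k ≥ 5.
Exactly 5 works: 5 values at 0 and 1 at 45 total 45; raise one of the low values by 37 (still ≤ 44) to hit 82.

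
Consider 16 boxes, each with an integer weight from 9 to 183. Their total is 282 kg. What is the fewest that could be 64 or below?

Each value above 64 is at least 65, contributing at least 65 − 9 = 56 above the floor 9.
The sum exceeds the floor total 144 by 138, so at most ⌊138/56⌋ = 2 exceed 64, and at least 14 are ≤ 64.
Exactly 14 works: 14 values at 9 and 2 at 65 total 256; raise one of the low values by 26 (still ≤ 64) to hit 282.

14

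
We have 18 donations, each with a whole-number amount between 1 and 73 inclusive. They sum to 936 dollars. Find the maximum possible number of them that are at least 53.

Suppose k of them are at least 53. Those contribute at least 53 each and the other 18 − k at least 1 each.
So the total is at least 53k + 1(18 − k) = 18 + 52k. This must be ≤ 936, giving k ≤ 17.
k = 17 is achieved by 17 values at 53 and 1 at 1, total 902; add 34 to one value (staying below 53) to reach 936.

17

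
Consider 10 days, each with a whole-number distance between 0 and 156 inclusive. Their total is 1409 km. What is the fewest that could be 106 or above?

Suppose at most 10 − j of them reach 106; then j values are ≤ 105 and the rest ≤ 156.
The total is then ≤ 105·j + 156·(10 − j) = 1560 − 51j. For this to be ≥ 1409 we need j ≤ 2, so at least 10 − 2 = 8 must reach 106.
Exactly 8 works: 8 values at 156 and 2 at 105 total 1458; lower one of the high values by 49 (still ≥ 106) to hit 1409.

8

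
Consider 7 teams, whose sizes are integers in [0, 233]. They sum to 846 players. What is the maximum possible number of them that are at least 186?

4

Suppose k of them are at least 186. Those contribute at least 186 each and the other 7 − k at least 0 each.
So the total is at least 186k + 0(7 − k) = 0 + 186k. This must be ≤ 846, giving k ≤ 4.
k = 4 is achieved by 4 values at 186 and 3 at 0, total 744; add 102 to one value (staying below 186) to reach 846.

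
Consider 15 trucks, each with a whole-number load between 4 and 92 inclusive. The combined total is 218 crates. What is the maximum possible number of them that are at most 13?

14

Each value at 13 or below falls at least 92 − 13 = 79 short of the ceiling 92.
The ceiling total is 15 × 92 = 1380, and we need 218, so at most ⌊(1380 − 218)/79⌋ = 14 can be that low.
k = 14 is achieved by 14 values at 13 and 1 at 92, total 274; lower one of the 92's by 56 (still > 13) to reach 218.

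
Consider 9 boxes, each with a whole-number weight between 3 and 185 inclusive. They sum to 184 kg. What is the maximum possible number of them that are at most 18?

Suppose k of them are at most 18. Those contribute at most 18 each and the rest at most 185 each.
So the total is at most 18k + 185(9 − k) = 1665 − 167k. This must still be ≥ 184, so k ≤ 8.
k = 8 is achieved by 8 values at 18 and 1 at 185, total 329; lower one of the 185's by 145 (still > 18) to reach 184.

8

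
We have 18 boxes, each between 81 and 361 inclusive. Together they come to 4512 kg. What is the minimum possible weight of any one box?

81

To make one box as small as possible, make the other 17 as large as possible.
The other 17 can take up 17 × 361 = 6137 ≥ 4512 − 81, so one box can sit at its floor of 81.
Achievable: one at 81 and the other 17 totalling 4431, which fits since 17 × 81 ≤ 4431 ≤ 17 × 361.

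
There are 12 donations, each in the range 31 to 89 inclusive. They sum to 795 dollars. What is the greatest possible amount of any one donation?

Maximizing one value means minimizing the remaining 11.
The other 11 contribute at least 11 × 31 = 341, leaving at most 795 − 341 = 454.
But each donation is capped at 89, so the maximum is 89.
Achievable: one at 89 and the other 11 totalling 706, which fits since 11 × 31 ≤ 706 ≤ 11 × 89.

89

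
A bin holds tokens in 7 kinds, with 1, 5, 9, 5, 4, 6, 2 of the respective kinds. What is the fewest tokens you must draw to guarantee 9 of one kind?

In the worst case you take as many as possible of each kind without reaching 9: 1 + 5 + 8 + 5 + 4 + 6 + 2 = 31.
The next one must give 9 of some kind, so 31 + 1 = 32.

32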